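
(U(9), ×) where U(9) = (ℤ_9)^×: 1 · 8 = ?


Operation: multiplication mod 9
1 · 8 = (a × b) mod 9 with a = 1, b = 8

1 · 8 = 8


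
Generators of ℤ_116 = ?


g generates ℤ_n iff gcd(g,n) = 1
Prime factors of 116: 2, 29
Generators are g ∈ {1,...,115} not divisible by any of these primes.
Generators: {1, 3, 5, 7, 9, 11, 13, 15, 17, 19, 21, 23, 25, 27, 31, 33, 35, 37, 39, 41, 43, 45, 47, 49, 51, 53, 55, 57, 59, 61, 63, 65, 67, 69, 71, 73, 75, 77, 79, 81, 83, 85, 89, 91, 93, 95, 97, 99, 101, 103, 105, 107, 109, 111, 113, 115}
Number of generators = φ(116) = 56

Generators of ℤ_116 = {1, 3, 5, 7, 9, 11, 13, 15, 17, 19, 21, 23, 25, 27, 31, 33, 35, 37, 39, 41, 43, 45, 47, 49, 51, 53, 55, 57, 59, 61, 63, 65, 67, 69, 71, 73, 75, 77, 79, 81, 83, 85, 89, 91, 93, 95, 97, 99, 101, 103, 105, 107, 109, 111, 113, 115}


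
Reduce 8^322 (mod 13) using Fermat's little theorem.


Fermat's little theorem: if p is prime and gcd(a,p)=1, then a^(p-1) ≡ 1 (mod p)
p = 13 is prime, gcd(8,13) = 1
Reduce exponent: 322 mod 12 = 10
So 8^322 ≡ 8^10 (mod 13)
8^10 mod 13 = 12

8^322 ≡ 12 (mod 13)


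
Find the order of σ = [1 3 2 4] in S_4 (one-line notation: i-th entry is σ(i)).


Cycle decomposition: (2 3)
Cycle lengths: 2
Order = lcm(2) = 2

ord(σ) = 2


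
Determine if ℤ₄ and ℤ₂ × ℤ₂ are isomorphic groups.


Comparing ℤ₄ and ℤ₂ × ℤ₂:
ℤ₄ has an element of order 4; ℤ₂×ℤ₂ has exponent 2

No, ℤ₄ ≇ ℤ₂ × ℤ₂


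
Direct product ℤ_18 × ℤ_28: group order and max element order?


|ℤ_18 × ℤ_28| = 18 × 28 = 504
Max element order = lcm(18,28) = 252
Cyclic? No (gcd=2)

|ℤ_18×ℤ_28| = 504, max element order = 252


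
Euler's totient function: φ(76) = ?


Factor n: 76 = 2^2 × 19
φ(n) = n · ∏(1 - 1/p) over distinct primes p | n
φ(76) = 76 · (1 - 1/2) · (1 - 1/19) = 36

φ(76) = 36


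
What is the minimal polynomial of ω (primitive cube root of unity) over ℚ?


ω satisfies x² + x + 1 = 0 (the cyclotomic polynomial Φ₃)

Minimal polynomial: x² + x + 1


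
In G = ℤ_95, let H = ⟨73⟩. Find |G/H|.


|⟨73⟩| = n / gcd(73, 95) = 95 / 1 = 95
H is normal (ℤ_95 is abelian).
|G/H| = |G| / |H| = 95 / 95 = 1

|G/H| = 1


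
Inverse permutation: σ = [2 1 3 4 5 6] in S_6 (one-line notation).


To find σ⁻¹, swap domain and range:
σ(1) = 2 → σ⁻¹(2) = 1
σ(2) = 1 → σ⁻¹(1) = 2
σ(3) = 3 → σ⁻¹(3) = 3
σ(4) = 4 → σ⁻¹(4) = 4
σ(5) = 5 → σ⁻¹(5) = 5
σ(6) = 6 → σ⁻¹(6) = 6

σ⁻¹ = [2 1 3 4 5 6]


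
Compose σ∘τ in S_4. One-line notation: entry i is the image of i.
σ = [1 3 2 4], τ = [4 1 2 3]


σ∘τ: apply τ first, then σ
1 →τ 4 →σ 4
2 →τ 1 →σ 1
3 →τ 2 →σ 3
4 →τ 3 →σ 2

σ∘τ = [4 1 3 2]


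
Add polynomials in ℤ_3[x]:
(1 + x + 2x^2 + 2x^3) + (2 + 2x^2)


Add coefficients mod 3:
x^0: 1 + 2 = 0 (mod 3)
x^1: 1 + 0 = 1 (mod 3)
x^2: 2 + 2 = 1 (mod 3)
x^3: 2 + 0 = 2 (mod 3)
Result: x + x^2 + 2x^3

f + g = x + x^2 + 2x^3


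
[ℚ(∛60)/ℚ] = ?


∛60 has minimal polynomial x³ - 60 (irreducible over ℚ since 60 is not a perfect cube)

[ℚ(∛60)/ℚ] = 3


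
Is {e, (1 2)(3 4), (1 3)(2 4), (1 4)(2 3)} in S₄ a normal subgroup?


H = {e, (1 2)(3 4), (1 3)(2 4), (1 4)(2 3)} in S₄
This is the Klein four-group V₄; it is normal in S₄ (it is a union of conjugacy classes)

Yes, normal subgroup


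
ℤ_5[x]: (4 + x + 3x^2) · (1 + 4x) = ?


Expand and collect like terms; reduce coefficients mod 5:
x^0: 4·1 = 4 ≡ 4 (mod 5)
x^1: 4·4 + 1·1 = 17 ≡ 2 (mod 5)
x^2: 1·4 + 3·1 = 7 ≡ 2 (mod 5)
x^3: 3·4 = 12 ≡ 2 (mod 5)
Result: 4 + 2x + 2x^2 + 2x^3

f · g = 4 + 2x + 2x^2 + 2x^3


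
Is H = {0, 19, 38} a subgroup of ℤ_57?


Subgroup test for H = {0, 19, 38} in (ℤ_57, +):
(1) 0 ∈ H? Yes
(2) Closure: for all a,b ∈ H, (a+b) mod 57 ∈ H? Yes
(3) Inverses: for all a ∈ H, -a mod 57 ∈ H? Yes

Yes, H is a subgroup of ℤ_57


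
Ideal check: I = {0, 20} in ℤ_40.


Check ideal conditions for I = {0, 20} in ℤ_40:
(1) I is an additive subgroup? Yes
(2) For r ∈ ℤ_40 and a ∈ I: r·a ∈ I? Yes

Yes, I is an ideal of ℤ_40


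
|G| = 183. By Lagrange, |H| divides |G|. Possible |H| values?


Lagrange's theorem: |H| divides |G|
|G| = 183
Divisors of 183: 1, 3, 61, 183

Possible subgroup orders: {1, 3, 61, 183}


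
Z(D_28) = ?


Z(G) = {g ∈ G | gx = xg for all x ∈ G}
For even n, Z(D_n) = {e, r^(n/2)}: the 180° rotation r^14 commutes with every reflection and rotation

Z(D_28) = {e, r^14}


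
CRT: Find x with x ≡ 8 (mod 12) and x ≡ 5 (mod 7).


m₁ = 12, m₂ = 7, gcd = 1, so CRT applies. M = m₁·m₂ = 84
Let M₁ = M/m₁ = 7, M₂ = M/m₂ = 12
Find y₁ ≡ M₁⁻¹ (mod m₁): 7⁻¹ ≡ 7 (mod 12)
Find y₂ ≡ M₂⁻¹ (mod m₂): 12⁻¹ ≡ 3 (mod 7)
x = a₁·M₁·y₁ + a₂·M₂·y₂ = 8·7·7 + 5·12·3 = 572
Reduce mod 84: x ≡ 68
Check: 68 mod 12 = 8 ✓, 68 mod 7 = 5 ✓

x ≡ 68 (mod 84)


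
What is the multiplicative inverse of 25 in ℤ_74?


Use the extended Euclidean algorithm to write 1 = 25·s + 74·t; then s mod 74 is the inverse.
Euclidean algorithm:
  25 = 0·74 + 25
  74 = 2·25 + 24
  25 = 1·24 + 1
  24 = 24·1 + 0
gcd(25,74) = 1
Back-substitution gives: 25·(3) + 74·(-1) = 1
So 25⁻¹ ≡ 3 ≡ 3 (mod 74)
Check: 25 × 3 = 75 ≡ 1 (mod 74) ✓

25⁻¹ ≡ 3 (mod 74)


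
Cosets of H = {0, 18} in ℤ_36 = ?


H = {0, 18}, |H| = 2
Number of cosets = |G|/|H| = 36/2 = 18
0 + H = {0, 18}
1 + H = {1, 19}
2 + H = {2, 20}
3 + H = {3, 21}
4 + H = {4, 22}
5 + H = {5, 23}
6 + H = {6, 24}
7 + H = {7, 25}
8 + H = {8, 26}
9 + H = {9, 27}
10 + H = {10, 28}
11 + H = {11, 29}
12 + H = {12, 30}
13 + H = {13, 31}
14 + H = {14, 32}
15 + H = {15, 33}
16 + H = {16, 34}
17 + H = {17, 35}

Cosets: 0+H={0,18}; 1+H={1,19}; 2+H={2,20}; 3+H={3,21}; 4+H={4,22}; 5+H={5,23}; 6+H={6,24}; 7+H={7,25}; 8+H={8,26}; 9+H={9,27}; 10+H={10,28}; 11+H={11,29}; 12+H={12,30}; 13+H={13,31}; 14+H={14,32}; 15+H={15,33}; 16+H={16,34}; 17+H={17,35}


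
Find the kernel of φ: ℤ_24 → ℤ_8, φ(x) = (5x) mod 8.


Kernel = preimage of identity
ker(φ) = {x ∈ ℤ_24 : 5x ≡ 0 (mod 8)}. Since 8 | 24, φ is well-defined. The kernel is the cyclic subgroup ⟨8⟩ of ℤ_24 (order 3), i.e. {0, 8, 16}

ker(φ) = {0, 8, 16}


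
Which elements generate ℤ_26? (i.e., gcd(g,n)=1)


g generates ℤ_n iff gcd(g,n) = 1
Prime factors of 26: 2, 13
Generators are g ∈ {1,...,25} not divisible by any of these primes.
Generators: {1, 3, 5, 7, 9, 11, 15, 17, 19, 21, 23, 25}
Number of generators = φ(26) = 12

Generators of ℤ_26 = {1, 3, 5, 7, 9, 11, 15, 17, 19, 21, 23, 25}


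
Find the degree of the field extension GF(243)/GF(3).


GF(243) = GF(3^5), so the extension degree is 5

[GF(243)/GF(3)] = 5


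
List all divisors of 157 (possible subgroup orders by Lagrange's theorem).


Lagrange's theorem: |H| divides |G|
|G| = 157
Divisors of 157: 1, 157

Possible subgroup orders: {1, 157}


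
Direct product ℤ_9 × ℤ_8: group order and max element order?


|ℤ_9 × ℤ_8| = 9 × 8 = 72
Max element order = lcm(9,8) = 72
Cyclic? Yes (gcd=1)

|ℤ_9×ℤ_8| = 72, max element order = 72


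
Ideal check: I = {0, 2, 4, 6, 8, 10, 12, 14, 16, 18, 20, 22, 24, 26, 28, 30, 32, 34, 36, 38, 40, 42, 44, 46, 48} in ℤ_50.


Check ideal conditions for I = {0, 2, 4, 6, 8, 10, 12, 14, 16, 18, 20, 22, 24, 26, 28, 30, 32, 34, 36, 38, 40, 42, 44, 46, 48} in ℤ_50:
(1) I is an additive subgroup? Yes
(2) For r ∈ ℤ_50 and a ∈ I: r·a ∈ I? Yes

Yes, I is an ideal of ℤ_50


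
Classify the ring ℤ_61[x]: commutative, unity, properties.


ℤ_61 is a field (n prime), so ℤ_61[x] is a commutative integral domain with unity
Commutative: Yes
Integral domain: Yes
Has unity: Yes

ℤ_61[x]: Commutative=Yes, Unity=Yes


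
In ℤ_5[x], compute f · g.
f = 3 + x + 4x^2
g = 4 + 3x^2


Expand and collect like terms; reduce coefficients mod 5:
x^0: 3·4 = 12 ≡ 2 (mod 5)
x^1: 3·0 + 1·4 = 4 ≡ 4 (mod 5)
x^2: 3·3 + 1·0 + 4·4 = 25 ≡ 0 (mod 5)
x^3: 1·3 + 4·0 = 3 ≡ 3 (mod 5)
x^4: 4·3 = 12 ≡ 2 (mod 5)
Result: 2 + 4x + 3x^3 + 2x^4

f · g = 2 + 4x + 3x^3 + 2x^4


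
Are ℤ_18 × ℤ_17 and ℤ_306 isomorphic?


Comparing ℤ_18 × ℤ_17 and ℤ_306:
gcd(18,17) = 1, so ℤ_18 × ℤ_17 ≅ ℤ_306 (CRT)

Yes, ℤ_18 × ℤ_17 ≅ ℤ_306


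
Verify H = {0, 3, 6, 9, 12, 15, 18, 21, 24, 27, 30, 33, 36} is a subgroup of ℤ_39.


Subgroup test for H = {0, 3, 6, 9, 12, 15, 18, 21, 24, 27, 30, 33, 36} in (ℤ_39, +):
(1) 0 ∈ H? Yes
(2) Closure: for all a,b ∈ H, (a+b) mod 39 ∈ H? Yes
(3) Inverses: for all a ∈ H, -a mod 39 ∈ H? Yes

Yes, H is a subgroup of ℤ_39


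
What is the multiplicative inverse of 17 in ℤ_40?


Use the extended Euclidean algorithm to write 1 = 17·s + 40·t; then s mod 40 is the inverse.
Euclidean algorithm:
  17 = 0·40 + 17
  40 = 2·17 + 6
  17 = 2·6 + 5
  6 = 1·5 + 1
  5 = 5·1 + 0
gcd(17,40) = 1
Back-substitution gives: 17·(-7) + 40·(3) = 1
So 17⁻¹ ≡ -7 ≡ 33 (mod 40)
Check: 17 × 33 = 561 ≡ 1 (mod 40) ✓

17⁻¹ ≡ 33 (mod 40)


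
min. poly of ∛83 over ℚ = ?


∛83 satisfies x³ - 83 = 0, irreducible over ℚ (no rational root; 83 is not a perfect cube)

Minimal polynomial: x³ - 83


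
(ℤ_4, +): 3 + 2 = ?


Operation: addition mod 4
3 + 2 = (a + b) mod 4 with a = 3, b = 2

3 + 2 = 1


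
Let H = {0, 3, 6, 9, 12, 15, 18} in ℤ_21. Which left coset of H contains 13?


13 + H = {13 + h (mod 21) : h ∈ H}
13+0=13, 13+3=16, 13+6=19, 13+9=1, 13+12=4, 13+15=7, 13+18=10
13 + H = {1, 4, 7, 10, 13, 16, 19} = 1 + H

13 + H = {1, 4, 7, 10, 13, 16, 19}


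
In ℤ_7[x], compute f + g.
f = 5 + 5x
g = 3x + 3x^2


Add coefficients mod 7:
x^0: 5 + 0 = 5 (mod 7)
x^1: 5 + 3 = 1 (mod 7)
x^2: 0 + 3 = 3 (mod 7)
Result: 5 + x + 3x^2

f + g = 5 + x + 3x^2


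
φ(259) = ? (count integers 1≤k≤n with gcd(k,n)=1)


Factor n: 259 = 7 × 37
φ(n) = n · ∏(1 - 1/p) over distinct primes p | n
φ(259) = 259 · (1 - 1/7) · (1 - 1/37) = 216

φ(259) = 216


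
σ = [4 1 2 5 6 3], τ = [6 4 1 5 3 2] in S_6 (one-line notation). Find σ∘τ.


σ∘τ: apply τ first, then σ
1 →τ 6 →σ 3
2 →τ 4 →σ 5
3 →τ 1 →σ 4
4 →τ 5 →σ 6
5 →τ 3 →σ 2
6 →τ 2 →σ 1

σ∘τ = [3 5 4 6 2 1]


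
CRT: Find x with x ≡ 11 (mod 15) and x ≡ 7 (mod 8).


m₁ = 15, m₂ = 8, gcd = 1, so CRT applies. M = m₁·m₂ = 120
Let M₁ = M/m₁ = 8, M₂ = M/m₂ = 15
Find y₁ ≡ M₁⁻¹ (mod m₁): 8⁻¹ ≡ 2 (mod 15)
Find y₂ ≡ M₂⁻¹ (mod m₂): 15⁻¹ ≡ 7 (mod 8)
x = a₁·M₁·y₁ + a₂·M₂·y₂ = 11·8·2 + 7·15·7 = 911
Reduce mod 120: x ≡ 71
Check: 71 mod 15 = 11 ✓, 71 mod 8 = 7 ✓

x ≡ 71 (mod 120)


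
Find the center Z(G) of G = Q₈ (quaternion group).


Z(G) = {g ∈ G | gx = xg for all x ∈ G}
In Q₈ = {±1, ±i, ±j, ±k}, only ±1 commute with every element

Z(Q₈ (quaternion group)) = {1, -1}


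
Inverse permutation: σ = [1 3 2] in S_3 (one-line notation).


To find σ⁻¹, swap domain and range:
σ(1) = 1 → σ⁻¹(1) = 1
σ(2) = 3 → σ⁻¹(3) = 2
σ(3) = 2 → σ⁻¹(2) = 3

σ⁻¹ = [1 3 2]


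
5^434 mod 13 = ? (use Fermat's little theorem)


Fermat's little theorem: if p is prime and gcd(a,p)=1, then a^(p-1) ≡ 1 (mod p)
p = 13 is prime, gcd(5,13) = 1
Reduce exponent: 434 mod 12 = 2
So 5^434 ≡ 5^2 (mod 13)
5^2 mod 13 = 12

5^434 ≡ 12 (mod 13)


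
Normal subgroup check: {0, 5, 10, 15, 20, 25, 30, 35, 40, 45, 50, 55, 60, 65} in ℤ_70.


H = {0, 5, 10, 15, 20, 25, 30, 35, 40, 45, 50, 55, 60, 65} in ℤ_70
ℤ_70 is abelian; every subgroup of an abelian group is normal

Yes, normal subgroup


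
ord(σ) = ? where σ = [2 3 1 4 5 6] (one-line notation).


Cycle decomposition: (1 2 3)
Cycle lengths: 3
Order = lcm(3) = 3

ord(σ) = 3


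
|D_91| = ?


|D_n| = 2n (n rotations and n reflections)
|D_91| = 2×91 = 182

|D_91| = 182


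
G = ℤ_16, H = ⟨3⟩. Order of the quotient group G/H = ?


|⟨3⟩| = n / gcd(3, 16) = 16 / 1 = 16
H is normal (ℤ_16 is abelian).
|G/H| = |G| / |H| = 16 / 16 = 1

|G/H| = 1


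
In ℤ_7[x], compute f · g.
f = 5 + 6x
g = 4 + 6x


Expand and collect like terms; reduce coefficients mod 7:
x^0: 5·4 = 20 ≡ 6 (mod 7)
x^1: 5·6 + 6·4 = 54 ≡ 5 (mod 7)
x^2: 6·6 = 36 ≡ 1 (mod 7)
Result: 6 + 5x + x^2

f · g = 6 + 5x + x^2


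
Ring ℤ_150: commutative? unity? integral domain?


ℤ_150 is a commutative ring with unity 1; 150 = 2×75 is composite, so 2·75 ≡ 0 gives zero divisors (not an integral domain)
Commutative: Yes
Integral domain: No
Has unity: Yes

ℤ_150: Commutative=Yes, Unity=Yes


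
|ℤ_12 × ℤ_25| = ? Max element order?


|ℤ_12 × ℤ_25| = 12 × 25 = 300
Max element order = lcm(12,25) = 300
Cyclic? Yes (gcd=1)

|ℤ_12×ℤ_25| = 300, max element order = 300


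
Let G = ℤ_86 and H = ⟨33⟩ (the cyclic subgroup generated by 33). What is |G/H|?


|⟨33⟩| = n / gcd(33, 86) = 86 / 1 = 86
H is normal (ℤ_86 is abelian).
|G/H| = |G| / |H| = 86 / 86 = 1

|G/H| = 1


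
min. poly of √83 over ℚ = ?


√83 satisfies x² - 83 = 0, irreducible over ℚ since 83 is squarefree

Minimal polynomial: x² - 83


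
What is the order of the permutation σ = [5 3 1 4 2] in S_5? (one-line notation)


Cycle decomposition: (1 5 2 3)
Cycle lengths: 4
Order = lcm(4) = 4

ord(σ) = 4


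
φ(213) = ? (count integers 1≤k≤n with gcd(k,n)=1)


Factor n: 213 = 3 × 71
φ(n) = n · ∏(1 - 1/p) over distinct primes p | n
φ(213) = 213 · (1 - 1/3) · (1 - 1/71) = 140

φ(213) = 140


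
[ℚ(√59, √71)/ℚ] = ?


[ℚ(√59,√71):ℚ] = [ℚ(√59,√71):ℚ(√59)]·[ℚ(√59):ℚ] = 2·2 = 4

[ℚ(√59, √71)/ℚ] = 4


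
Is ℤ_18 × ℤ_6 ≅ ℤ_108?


Comparing ℤ_18 × ℤ_6 and ℤ_108:
gcd(18,6) = 6 ≠ 1. Max element order in ℤ_18×ℤ_6 is lcm(18,6) = 18 < 108, so it has no element of order 108

No, ℤ_18 × ℤ_6 ≇ ℤ_108


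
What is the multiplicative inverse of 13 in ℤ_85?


Use the extended Euclidean algorithm to write 1 = 13·s + 85·t; then s mod 85 is the inverse.
Euclidean algorithm:
  13 = 0·85 + 13
  85 = 6·13 + 7
  13 = 1·7 + 6
  7 = 1·6 + 1
  6 = 6·1 + 0
gcd(13,85) = 1
Back-substitution gives: 13·(-13) + 85·(2) = 1
So 13⁻¹ ≡ -13 ≡ 72 (mod 85)
Check: 13 × 72 = 936 ≡ 1 (mod 85) ✓

13⁻¹ ≡ 72 (mod 85)


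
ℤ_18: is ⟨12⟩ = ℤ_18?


g generates ℤ_n iff gcd(g, n) = 1
gcd(12, 18) = 6
Since gcd = 6 ≠ 1, ⟨12⟩ has order 3 < 18, so 12 is not a generator.

No, 12 does not generate ℤ_18


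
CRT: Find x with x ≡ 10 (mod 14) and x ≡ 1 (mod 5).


m₁ = 14, m₂ = 5, gcd = 1, so CRT applies. M = m₁·m₂ = 70
Let M₁ = M/m₁ = 5, M₂ = M/m₂ = 14
Find y₁ ≡ M₁⁻¹ (mod m₁): 5⁻¹ ≡ 3 (mod 14)
Find y₂ ≡ M₂⁻¹ (mod m₂): 14⁻¹ ≡ 4 (mod 5)
x = a₁·M₁·y₁ + a₂·M₂·y₂ = 10·5·3 + 1·14·4 = 206
Reduce mod 70: x ≡ 66
Check: 66 mod 14 = 10 ✓, 66 mod 5 = 1 ✓

x ≡ 66 (mod 70)


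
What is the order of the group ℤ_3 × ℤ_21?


|A × B| = |A| · |B|
|ℤ_3 × ℤ_21| = 3 × 21 = 63

|ℤ_3 × ℤ_21| = 63


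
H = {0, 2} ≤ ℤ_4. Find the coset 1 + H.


1 + H = {1 + h (mod 4) : h ∈ H}
1+0=1, 1+2=3

1 + H = {1, 3}


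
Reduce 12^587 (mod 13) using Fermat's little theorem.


Fermat's little theorem: if p is prime and gcd(a,p)=1, then a^(p-1) ≡ 1 (mod p)
p = 13 is prime, gcd(12,13) = 1
Reduce exponent: 587 mod 12 = 11
So 12^587 ≡ 12^11 (mod 13)
12^11 mod 13 = 12

12^587 ≡ 12 (mod 13)


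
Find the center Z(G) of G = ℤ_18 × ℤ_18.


Z(G) = {g ∈ G | gx = xg for all x ∈ G}
Direct product of abelian groups is abelian, so Z(G) = G

Z(ℤ_18 × ℤ_18) = ℤ_18 × ℤ_18


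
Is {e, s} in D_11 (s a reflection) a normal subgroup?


H = {e, s} in D_11 (s a reflection)
r·s·r⁻¹ = sr⁻² ≠ s for n ≥ 3, so {e, s} is not closed under conjugation

No, not a normal subgroup


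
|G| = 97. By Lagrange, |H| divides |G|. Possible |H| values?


Lagrange's theorem: |H| divides |G|
|G| = 97
Divisors of 97: 1, 97

Possible subgroup orders: {1, 97}


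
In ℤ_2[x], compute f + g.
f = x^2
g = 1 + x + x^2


Add coefficients mod 2:
x^0: 0 + 1 = 1 (mod 2)
x^1: 0 + 1 = 1 (mod 2)
x^2: 1 + 1 = 0 (mod 2)
Result: 1 + x

f + g = 1 + x


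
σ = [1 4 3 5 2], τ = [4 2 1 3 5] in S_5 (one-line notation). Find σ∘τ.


σ∘τ: apply τ first, then σ
1 →τ 4 →σ 5
2 →τ 2 →σ 4
3 →τ 1 →σ 1
4 →τ 3 →σ 3
5 →τ 5 →σ 2

σ∘τ = [5 4 1 3 2]


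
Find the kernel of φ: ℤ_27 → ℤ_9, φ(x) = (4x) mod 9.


Kernel = preimage of identity
ker(φ) = {x ∈ ℤ_27 : 4x ≡ 0 (mod 9)}. Since 9 | 27, φ is well-defined. The kernel is the cyclic subgroup ⟨9⟩ of ℤ_27 (order 3), i.e. {0, 9, 18}

ker(φ) = {0, 9, 18}


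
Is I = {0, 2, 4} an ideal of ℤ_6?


Check ideal conditions for I = {0, 2, 4} in ℤ_6:
(1) I is an additive subgroup? Yes
(2) For r ∈ ℤ_6 and a ∈ I: r·a ∈ I? Yes

Yes, I is an ideal of ℤ_6


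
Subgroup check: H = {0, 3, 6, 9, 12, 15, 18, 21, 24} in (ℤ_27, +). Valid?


Subgroup test for H = {0, 3, 6, 9, 12, 15, 18, 21, 24} in (ℤ_27, +):
(1) 0 ∈ H? Yes
(2) Closure: for all a,b ∈ H, (a+b) mod 27 ∈ H? Yes
(3) Inverses: for all a ∈ H, -a mod 27 ∈ H? Yes

Yes, H is a subgroup of ℤ_27


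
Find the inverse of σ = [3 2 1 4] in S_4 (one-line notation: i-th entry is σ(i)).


To find σ⁻¹, swap domain and range:
σ(1) = 3 → σ⁻¹(3) = 1
σ(2) = 2 → σ⁻¹(2) = 2
σ(3) = 1 → σ⁻¹(1) = 3
σ(4) = 4 → σ⁻¹(4) = 4

σ⁻¹ = [3 2 1 4]


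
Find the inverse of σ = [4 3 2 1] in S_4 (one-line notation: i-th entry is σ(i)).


To find σ⁻¹, swap domain and range:
σ(1) = 4 → σ⁻¹(4) = 1
σ(2) = 3 → σ⁻¹(3) = 2
σ(3) = 2 → σ⁻¹(2) = 3
σ(4) = 1 → σ⁻¹(1) = 4

σ⁻¹ = [4 3 2 1]


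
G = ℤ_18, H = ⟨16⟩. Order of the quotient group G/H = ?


|⟨16⟩| = n / gcd(16, 18) = 18 / 2 = 9
H is normal (ℤ_18 is abelian).
|G/H| = |G| / |H| = 18 / 9 = 2

|G/H| = 2


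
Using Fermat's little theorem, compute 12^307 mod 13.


Fermat's little theorem: if p is prime and gcd(a,p)=1, then a^(p-1) ≡ 1 (mod p)
p = 13 is prime, gcd(12,13) = 1
Reduce exponent: 307 mod 12 = 7
So 12^307 ≡ 12^7 (mod 13)
12^7 mod 13 = 12

12^307 ≡ 12 (mod 13)


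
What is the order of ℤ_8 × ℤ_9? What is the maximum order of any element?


|ℤ_8 × ℤ_9| = 8 × 9 = 72
Max element order = lcm(8,9) = 72
Cyclic? Yes (gcd=1)

|ℤ_8×ℤ_9| = 72, max element order = 72


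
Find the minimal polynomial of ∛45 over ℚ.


∛45 satisfies x³ - 45 = 0, irreducible over ℚ (no rational root; 45 is not a perfect cube)

Minimal polynomial: x³ - 45


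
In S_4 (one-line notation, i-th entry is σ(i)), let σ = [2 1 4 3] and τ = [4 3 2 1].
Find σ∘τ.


σ∘τ: apply τ first, then σ
1 →τ 4 →σ 3
2 →τ 3 →σ 4
3 →τ 2 →σ 1
4 →τ 1 →σ 2

σ∘τ = [3 4 1 2]


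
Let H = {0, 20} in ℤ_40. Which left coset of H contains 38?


38 + H = {38 + h (mod 40) : h ∈ H}
38+0=38, 38+20=18
38 + H = {18, 38} = 18 + H

38 + H = {18, 38}


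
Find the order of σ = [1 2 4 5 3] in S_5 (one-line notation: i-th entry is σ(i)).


Cycle decomposition: (3 4 5)
Cycle lengths: 3
Order = lcm(3) = 3

ord(σ) = 3


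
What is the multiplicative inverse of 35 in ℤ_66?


Use the extended Euclidean algorithm to write 1 = 35·s + 66·t; then s mod 66 is the inverse.
Euclidean algorithm:
  35 = 0·66 + 35
  66 = 1·35 + 31
  35 = 1·31 + 4
  31 = 7·4 + 3
  4 = 1·3 + 1
  3 = 3·1 + 0
gcd(35,66) = 1
Back-substitution gives: 35·(17) + 66·(-9) = 1
So 35⁻¹ ≡ 17 ≡ 17 (mod 66)
Check: 35 × 17 = 595 ≡ 1 (mod 66) ✓

35⁻¹ ≡ 17 (mod 66)


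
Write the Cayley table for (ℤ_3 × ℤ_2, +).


Elements: {(0,0), (0,1), (1,0), (1,1), (2,0), (2,1)}
Operation: componentwise addition mod (3, 2)
Entry (a, b) = ((a₁+b₁) mod 3, (a₂+b₂) mod 2)

Cayley table:
      | (0,0) | (0,1) | (1,0) | (1,1) | (2,0) | (2,1)
(0,0) | (0,0) | (0,1) | (1,0) | (1,1) | (2,0) | (2,1)
(0,1) | (0,1) | (0,0) | (1,1) | (1,0) | (2,1) | (2,0)
(1,0) | (1,0) | (1,1) | (2,0) | (2,1) | (0,0) | (0,1)
(1,1) | (1,1) | (1,0) | (2,1) | (2,0) | (0,1) | (0,0)
(2,0) | (2,0) | (2,1) | (0,0) | (0,1) | (1,0) | (1,1)
(2,1) | (2,1) | (2,0) | (0,1) | (0,0) | (1,1) | (1,0)


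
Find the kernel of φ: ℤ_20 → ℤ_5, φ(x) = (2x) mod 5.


Kernel = preimage of identity
ker(φ) = {x ∈ ℤ_20 : 2x ≡ 0 (mod 5)}. Since 5 | 20, φ is well-defined. The kernel is the cyclic subgroup ⟨5⟩ of ℤ_20 (order 4), i.e. {0, 5, 10, 15}

ker(φ) = {0, 5, 10, 15}


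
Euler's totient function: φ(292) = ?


Factor n: 292 = 2^2 × 73
φ(n) = n · ∏(1 - 1/p) over distinct primes p | n
φ(292) = 292 · (1 - 1/2) · (1 - 1/73) = 144

φ(292) = 144


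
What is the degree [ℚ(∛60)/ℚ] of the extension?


∛60 has minimal polynomial x³ - 60 (irreducible over ℚ since 60 is not a perfect cube)

[ℚ(∛60)/ℚ] = 3


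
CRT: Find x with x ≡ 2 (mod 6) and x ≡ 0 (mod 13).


m₁ = 6, m₂ = 13, gcd = 1, so CRT applies. M = m₁·m₂ = 78
Let M₁ = M/m₁ = 13, M₂ = M/m₂ = 6
Find y₁ ≡ M₁⁻¹ (mod m₁): 13⁻¹ ≡ 1 (mod 6)
Find y₂ ≡ M₂⁻¹ (mod m₂): 6⁻¹ ≡ 11 (mod 13)
x = a₁·M₁·y₁ + a₂·M₂·y₂ = 2·13·1 + 0·6·11 = 26
Reduce mod 78: x ≡ 26
Check: 26 mod 6 = 2 ✓, 26 mod 13 = 0 ✓

x ≡ 26 (mod 78)


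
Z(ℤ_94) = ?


Z(G) = {g ∈ G | gx = xg for all x ∈ G}
ℤ_94 is abelian, so Z(G) = G

Z(ℤ_94) = ℤ_94


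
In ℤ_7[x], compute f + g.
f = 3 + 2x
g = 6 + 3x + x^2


Add coefficients mod 7:
x^0: 3 + 6 = 2 (mod 7)
x^1: 2 + 3 = 5 (mod 7)
x^2: 0 + 1 = 1 (mod 7)
Result: 2 + 5x + x^2

f + g = 2 + 5x + x^2


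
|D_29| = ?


|D_n| = 2n (n rotations and n reflections)
|D_29| = 2×29 = 58

|D_29| = 58


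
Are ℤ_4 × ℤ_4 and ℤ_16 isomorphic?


Comparing ℤ_4 × ℤ_4 and ℤ_16:
gcd(4,4) = 4 ≠ 1. Max element order in ℤ_4×ℤ_4 is lcm(4,4) = 4 < 16, so it has no element of order 16

No, ℤ_4 × ℤ_4 ≇ ℤ_16


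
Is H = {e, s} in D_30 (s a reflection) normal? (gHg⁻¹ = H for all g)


H = {e, s} in D_30 (s a reflection)
r·s·r⁻¹ = sr⁻² ≠ s for n ≥ 3, so {e, s} is not closed under conjugation

No, not a normal subgroup


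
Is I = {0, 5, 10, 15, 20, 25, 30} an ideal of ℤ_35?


Check ideal conditions for I = {0, 5, 10, 15, 20, 25, 30} in ℤ_35:
(1) I is an additive subgroup? Yes
(2) For r ∈ ℤ_35 and a ∈ I: r·a ∈ I? Yes

Yes, I is an ideal of ℤ_35


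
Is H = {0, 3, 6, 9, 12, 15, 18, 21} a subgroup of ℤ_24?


Subgroup test for H = {0, 3, 6, 9, 12, 15, 18, 21} in (ℤ_24, +):
(1) 0 ∈ H? Yes
(2) Closure: for all a,b ∈ H, (a+b) mod 24 ∈ H? Yes
(3) Inverses: for all a ∈ H, -a mod 24 ∈ H? Yes

Yes, H is a subgroup of ℤ_24


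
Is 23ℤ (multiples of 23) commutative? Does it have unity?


23ℤ is a commutative ring under +,× but has no multiplicative identity (1 ∉ 23ℤ); it has no zero divisors, but without unity it is not an integral domain
Commutative: Yes
Integral domain: No
Has unity: No

23ℤ (multiples of 23): Commutative=Yes, Unity=No


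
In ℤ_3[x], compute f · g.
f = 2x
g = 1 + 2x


Expand and collect like terms; reduce coefficients mod 3:
x^0: 0·1 = 0 ≡ 0 (mod 3)
x^1: 0·2 + 2·1 = 2 ≡ 2 (mod 3)
x^2: 2·2 = 4 ≡ 1 (mod 3)
Result: 2x + x^2

f · g = 2x + x^2


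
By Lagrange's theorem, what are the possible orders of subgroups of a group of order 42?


Lagrange's theorem: |H| divides |G|
|G| = 42
Divisors of 42: 1, 2, 3, 6, 7, 14, 21, 42

Possible subgroup orders: {1, 2, 3, 6, 7, 14, 21, 42}


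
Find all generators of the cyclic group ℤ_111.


g generates ℤ_n iff gcd(g,n) = 1
Prime factors of 111: 3, 37
Generators are g ∈ {1,...,110} not divisible by any of these primes.
Generators: {1, 2, 4, 5, 7, 8, 10, 11, 13, 14, 16, 17, 19, 20, 22, 23, 25, 26, 28, 29, 31, 32, 34, 35, 38, 40, 41, 43, 44, 46, 47, 49, 50, 52, 53, 55, 56, 58, 59, 61, 62, 64, 65, 67, 68, 70, 71, 73, 76, 77, 79, 80, 82, 83, 85, 86, 88, 89, 91, 92, 94, 95, 97, 98, 100, 101, 103, 104, 106, 107, 109, 110}
Number of generators = φ(111) = 72

Generators of ℤ_111 = {1, 2, 4, 5, 7, 8, 10, 11, 13, 14, 16, 17, 19, 20, 22, 23, 25, 26, 28, 29, 31, 32, 34, 35, 38, 40, 41, 43, 44, 46, 47, 49, 50, 52, 53, 55, 56, 58, 59, 61, 62, 64, 65, 67, 68, 70, 71, 73, 76, 77, 79, 80, 82, 83, 85, 86, 88, 89, 91, 92, 94, 95, 97, 98, 100, 101, 103, 104, 106, 107, 109, 110}


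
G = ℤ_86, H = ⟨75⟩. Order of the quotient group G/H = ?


|⟨75⟩| = n / gcd(75, 86) = 86 / 1 = 86
H is normal (ℤ_86 is abelian).
|G/H| = |G| / |H| = 86 / 86 = 1

|G/H| = 1


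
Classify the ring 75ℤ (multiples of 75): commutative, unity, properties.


75ℤ is a commutative ring under +,× but has no multiplicative identity (1 ∉ 75ℤ); it has no zero divisors, but without unity it is not an integral domain
Commutative: Yes
Integral domain: No
Has unity: No

75ℤ (multiples of 75): Commutative=Yes, Unity=No


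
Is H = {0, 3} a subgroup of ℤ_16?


Subgroup test for H = {0, 3} in (ℤ_16, +):
(1) 0 ∈ H? Yes
(2) Closure: for all a,b ∈ H, (a+b) mod 16 ∈ H? No  [counterexample: 3 + 3 = 6 ∉ H]
(3) Inverses: for all a ∈ H, -a mod 16 ∈ H? No

No, H is not a subgroup of ℤ_16


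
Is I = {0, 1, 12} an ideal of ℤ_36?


Check ideal conditions for I = {0, 1, 12} in ℤ_36:
(1) I is an additive subgroup? No
(2) For r ∈ ℤ_36 and a ∈ I: r·a ∈ I? No  [counterexample: r=2, a=1, r·a mod 36 = 2 ∉ I]

No, I is not an ideal of ℤ_36


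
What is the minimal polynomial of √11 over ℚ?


√11 satisfies x² - 11 = 0, irreducible over ℚ since 11 is squarefree

Minimal polynomial: x² - 11


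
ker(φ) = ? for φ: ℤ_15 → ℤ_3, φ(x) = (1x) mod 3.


Kernel = preimage of identity
ker(φ) = {x ∈ ℤ_15 : 1x ≡ 0 (mod 3)}. Since 3 | 15, φ is well-defined. The kernel is the cyclic subgroup ⟨3⟩ of ℤ_15 (order 5), i.e. {0, 3, 6, 9, 12}

ker(φ) = {0, 3, 6, 9, 12}


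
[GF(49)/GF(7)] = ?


GF(49) = GF(7^2), so the extension degree is 2

[GF(49)/GF(7)] = 2


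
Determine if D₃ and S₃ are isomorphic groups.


Comparing D₃ and S₃:
Both are the unique non-abelian group of order 6

Yes, D₃ ≅ S₃


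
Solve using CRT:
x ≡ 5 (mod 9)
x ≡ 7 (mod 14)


m₁ = 9, m₂ = 14, gcd = 1, so CRT applies. M = m₁·m₂ = 126
Let M₁ = M/m₁ = 14, M₂ = M/m₂ = 9
Find y₁ ≡ M₁⁻¹ (mod m₁): 14⁻¹ ≡ 2 (mod 9)
Find y₂ ≡ M₂⁻¹ (mod m₂): 9⁻¹ ≡ 11 (mod 14)
x = a₁·M₁·y₁ + a₂·M₂·y₂ = 5·14·2 + 7·9·11 = 833
Reduce mod 126: x ≡ 77
Check: 77 mod 9 = 5 ✓, 77 mod 14 = 7 ✓

x ≡ 77 (mod 126)


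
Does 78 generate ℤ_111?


g generates ℤ_n iff gcd(g, n) = 1
gcd(78, 111) = 3
Since gcd = 3 ≠ 1, ⟨78⟩ has order 37 < 111, so 78 is not a generator.

No, 78 does not generate ℤ_111


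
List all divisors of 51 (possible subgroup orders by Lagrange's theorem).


Lagrange's theorem: |H| divides |G|
|G| = 51
Divisors of 51: 1, 3, 17, 51

Possible subgroup orders: {1, 3, 17, 51}


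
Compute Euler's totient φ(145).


Factor n: 145 = 5 × 29
φ(n) = n · ∏(1 - 1/p) over distinct primes p | n
φ(145) = 145 · (1 - 1/5) · (1 - 1/29) = 112

φ(145) = 112


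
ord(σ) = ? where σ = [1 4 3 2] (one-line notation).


Cycle decomposition: (2 4)
Cycle lengths: 2
Order = lcm(2) = 2

ord(σ) = 2


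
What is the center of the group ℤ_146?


Z(G) = {g ∈ G | gx = xg for all x ∈ G}
ℤ_146 is abelian, so Z(G) = G

Z(ℤ_146) = ℤ_146


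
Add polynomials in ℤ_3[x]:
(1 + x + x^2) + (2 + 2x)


Add coefficients mod 3:
x^0: 1 + 2 = 0 (mod 3)
x^1: 1 + 2 = 0 (mod 3)
x^2: 1 + 0 = 1 (mod 3)
Result: x^2

f + g = x^2


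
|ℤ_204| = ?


ℤ_n has n elements.

|ℤ_204| = 204


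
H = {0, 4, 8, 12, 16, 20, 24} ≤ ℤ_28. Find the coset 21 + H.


21 + H = {21 + h (mod 28) : h ∈ H}
21+0=21, 21+4=25, 21+8=1, 21+12=5, 21+16=9, 21+20=13, 21+24=17
21 + H = {1, 5, 9, 13, 17, 21, 25} = 1 + H

21 + H = {1, 5, 9, 13, 17, 21, 25}


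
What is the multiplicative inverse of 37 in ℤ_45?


Use the extended Euclidean algorithm to write 1 = 37·s + 45·t; then s mod 45 is the inverse.
Euclidean algorithm:
  37 = 0·45 + 37
  45 = 1·37 + 8
  37 = 4·8 + 5
  8 = 1·5 + 3
  5 = 1·3 + 2
  3 = 1·2 + 1
  2 = 2·1 + 0
gcd(37,45) = 1
Back-substitution gives: 37·(-17) + 45·(14) = 1
So 37⁻¹ ≡ -17 ≡ 28 (mod 45)
Check: 37 × 28 = 1036 ≡ 1 (mod 45) ✓

37⁻¹ ≡ 28 (mod 45)


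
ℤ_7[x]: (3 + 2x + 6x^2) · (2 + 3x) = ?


Expand and collect like terms; reduce coefficients mod 7:
x^0: 3·2 = 6 ≡ 6 (mod 7)
x^1: 3·3 + 2·2 = 13 ≡ 6 (mod 7)
x^2: 2·3 + 6·2 = 18 ≡ 4 (mod 7)
x^3: 6·3 = 18 ≡ 4 (mod 7)
Result: 6 + 6x + 4x^2 + 4x^3

f · g = 6 + 6x + 4x^2 + 4x^3


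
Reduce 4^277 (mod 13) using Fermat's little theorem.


Fermat's little theorem: if p is prime and gcd(a,p)=1, then a^(p-1) ≡ 1 (mod p)
p = 13 is prime, gcd(4,13) = 1
Reduce exponent: 277 mod 12 = 1
So 4^277 ≡ 4^1 (mod 13)
4^1 mod 13 = 4

4^277 ≡ 4 (mod 13)


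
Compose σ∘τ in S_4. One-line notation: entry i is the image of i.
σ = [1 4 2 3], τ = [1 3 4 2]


σ∘τ: apply τ first, then σ
1 →τ 1 →σ 1
2 →τ 3 →σ 2
3 →τ 4 →σ 3
4 →τ 2 →σ 4

σ∘τ = [1 2 3 4]


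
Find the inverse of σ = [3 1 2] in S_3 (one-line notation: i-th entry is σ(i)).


To find σ⁻¹, swap domain and range:
σ(1) = 3 → σ⁻¹(3) = 1
σ(2) = 1 → σ⁻¹(1) = 2
σ(3) = 2 → σ⁻¹(2) = 3

σ⁻¹ = [2 3 1]


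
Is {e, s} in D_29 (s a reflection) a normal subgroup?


H = {e, s} in D_29 (s a reflection)
r·s·r⁻¹ = sr⁻² ≠ s for n ≥ 3, so {e, s} is not closed under conjugation

No, not a normal subgroup


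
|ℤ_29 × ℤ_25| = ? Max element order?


|ℤ_29 × ℤ_25| = 29 × 25 = 725
Max element order = lcm(29,25) = 725
Cyclic? Yes (gcd=1)

|ℤ_29×ℤ_25| = 725, max element order = 725


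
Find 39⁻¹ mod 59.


Use the extended Euclidean algorithm to write 1 = 39·s + 59·t; then s mod 59 is the inverse.
Euclidean algorithm:
  39 = 0·59 + 39
  59 = 1·39 + 20
  39 = 1·20 + 19
  20 = 1·19 + 1
  19 = 19·1 + 0
gcd(39,59) = 1
Back-substitution gives: 39·(-3) + 59·(2) = 1
So 39⁻¹ ≡ -3 ≡ 56 (mod 59)
Check: 39 × 56 = 2184 ≡ 1 (mod 59) ✓

39⁻¹ ≡ 56 (mod 59)


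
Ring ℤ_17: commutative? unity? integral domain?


ℤ_17 is a commutative ring with unity 1; 17 is prime, so ℤ_17 is a field (hence an integral domain)
Commutative: Yes
Integral domain: Yes
Has unity: Yes

ℤ_17: Commutative=Yes, Unity=Yes


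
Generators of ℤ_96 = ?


g generates ℤ_n iff gcd(g,n) = 1
Prime factors of 96: 2, 3
Generators are g ∈ {1,...,95} not divisible by any of these primes.
Generators: {1, 5, 7, 11, 13, 17, 19, 23, 25, 29, 31, 35, 37, 41, 43, 47, 49, 53, 55, 59, 61, 65, 67, 71, 73, 77, 79, 83, 85, 89, 91, 95}
Number of generators = φ(96) = 32

Generators of ℤ_96 = {1, 5, 7, 11, 13, 17, 19, 23, 25, 29, 31, 35, 37, 41, 43, 47, 49, 53, 55, 59, 61, 65, 67, 71, 73, 77, 79, 83, 85, 89, 91, 95}


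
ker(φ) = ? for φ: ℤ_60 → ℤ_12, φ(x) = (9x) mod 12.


Kernel = preimage of identity
ker(φ) = {x ∈ ℤ_60 : 9x ≡ 0 (mod 12)}. Since 12 | 60, φ is well-defined. The kernel is the cyclic subgroup ⟨4⟩ of ℤ_60 (order 15), i.e. {0, 4, 8, 12, 16, 20, 24, 28, 32, 36, 40, 44, 48, 52, 56}

ker(φ) = {0, 4, 8, 12, 16, 20, 24, 28, 32, 36, 40, 44, 48, 52, 56}


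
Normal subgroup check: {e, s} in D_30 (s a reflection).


H = {e, s} in D_30 (s a reflection)
r·s·r⁻¹ = sr⁻² ≠ s for n ≥ 3, so {e, s} is not closed under conjugation

No, not a normal subgroup


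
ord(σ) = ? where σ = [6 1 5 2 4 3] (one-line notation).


Cycle decomposition: (1 6 3 5 4 2)
Cycle lengths: 6
Order = lcm(6) = 6

ord(σ) = 6


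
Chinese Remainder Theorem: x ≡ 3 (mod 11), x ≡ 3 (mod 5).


m₁ = 11, m₂ = 5, gcd = 1, so CRT applies. M = m₁·m₂ = 55
Let M₁ = M/m₁ = 5, M₂ = M/m₂ = 11
Find y₁ ≡ M₁⁻¹ (mod m₁): 5⁻¹ ≡ 9 (mod 11)
Find y₂ ≡ M₂⁻¹ (mod m₂): 11⁻¹ ≡ 1 (mod 5)
x = a₁·M₁·y₁ + a₂·M₂·y₂ = 3·5·9 + 3·11·1 = 168
Reduce mod 55: x ≡ 3
Check: 3 mod 11 = 3 ✓, 3 mod 5 = 3 ✓

x ≡ 3 (mod 55)


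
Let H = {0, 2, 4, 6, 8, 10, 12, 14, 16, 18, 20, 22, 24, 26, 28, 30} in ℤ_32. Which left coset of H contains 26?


26 + H = {26 + h (mod 32) : h ∈ H}
26+0=26, 26+2=28, 26+4=30, 26+6=0, 26+8=2, 26+10=4, 26+12=6, 26+14=8, 26+16=10, 26+18=12, 26+20=14, 26+22=16, 26+24=18, 26+26=20, 26+28=22, 26+30=24
26 + H = {0, 2, 4, 6, 8, 10, 12, 14, 16, 18, 20, 22, 24, 26, 28, 30} = 0 + H

26 + H = {0, 2, 4, 6, 8, 10, 12, 14, 16, 18, 20, 22, 24, 26, 28, 30}


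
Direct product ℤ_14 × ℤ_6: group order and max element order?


|ℤ_14 × ℤ_6| = 14 × 6 = 84
Max element order = lcm(14,6) = 42
Cyclic? No (gcd=2)

|ℤ_14×ℤ_6| = 84, max element order = 42


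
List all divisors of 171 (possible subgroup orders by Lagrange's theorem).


Lagrange's theorem: |H| divides |G|
|G| = 171
Divisors of 171: 1, 3, 9, 19, 57, 171

Possible subgroup orders: {1, 3, 9, 19, 57, 171}


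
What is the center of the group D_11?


Z(G) = {g ∈ G | gx = xg for all x ∈ G}
For odd n, Z(D_n) = {e}: no nontrivial rotation commutes with all reflections

Z(D_11) = {e}


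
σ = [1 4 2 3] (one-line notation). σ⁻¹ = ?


To find σ⁻¹, swap domain and range:
σ(1) = 1 → σ⁻¹(1) = 1
σ(2) = 4 → σ⁻¹(4) = 2
σ(3) = 2 → σ⁻¹(2) = 3
σ(4) = 3 → σ⁻¹(3) = 4

σ⁻¹ = [1 3 4 2]


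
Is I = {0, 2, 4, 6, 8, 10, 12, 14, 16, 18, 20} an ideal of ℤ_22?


Check ideal conditions for I = {0, 2, 4, 6, 8, 10, 12, 14, 16, 18, 20} in ℤ_22:
(1) I is an additive subgroup? Yes
(2) For r ∈ ℤ_22 and a ∈ I: r·a ∈ I? Yes

Yes, I is an ideal of ℤ_22


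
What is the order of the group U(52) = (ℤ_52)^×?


U(n) is the group of units mod n; |U(n)| = φ(n)
|U(52)| = φ(52) = 24

|U(52) = (ℤ_52)^×| = 24


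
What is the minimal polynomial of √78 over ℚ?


√78 satisfies x² - 78 = 0, irreducible over ℚ since 78 is squarefree

Minimal polynomial: x² - 78


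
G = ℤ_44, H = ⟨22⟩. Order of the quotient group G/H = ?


|⟨22⟩| = n / gcd(22, 44) = 44 / 22 = 2
H is normal (ℤ_44 is abelian).
|G/H| = |G| / |H| = 44 / 2 = 22

|G/H| = 22


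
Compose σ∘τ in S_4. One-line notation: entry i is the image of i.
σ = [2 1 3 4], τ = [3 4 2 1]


σ∘τ: apply τ first, then σ
1 →τ 3 →σ 3
2 →τ 4 →σ 4
3 →τ 2 →σ 1
4 →τ 1 →σ 2

σ∘τ = [3 4 1 2]


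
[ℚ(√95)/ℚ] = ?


√95 has minimal polynomial x² - 95 (irreducible over ℚ since 95 is squarefree)

[ℚ(√95)/ℚ] = 2


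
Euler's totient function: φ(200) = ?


Factor n: 200 = 2^3 × 5^2
φ(n) = n · ∏(1 - 1/p) over distinct primes p | n
φ(200) = 200 · (1 - 1/2) · (1 - 1/5) = 80

φ(200) = 80


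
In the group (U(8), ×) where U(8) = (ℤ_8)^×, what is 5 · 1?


Operation: multiplication mod 8
5 · 1 = (a × b) mod 8 with a = 5, b = 1

5 · 1 = 5


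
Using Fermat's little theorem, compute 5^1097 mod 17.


Fermat's little theorem: if p is prime and gcd(a,p)=1, then a^(p-1) ≡ 1 (mod p)
p = 17 is prime, gcd(5,17) = 1
Reduce exponent: 1097 mod 16 = 9
So 5^1097 ≡ 5^9 (mod 17)
5^9 mod 17 = 12

5^1097 ≡ 12 (mod 17)


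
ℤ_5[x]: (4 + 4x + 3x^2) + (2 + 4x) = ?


Add coefficients mod 5:
x^0: 4 + 2 = 1 (mod 5)
x^1: 4 + 4 = 3 (mod 5)
x^2: 3 + 0 = 3 (mod 5)
Result: 1 + 3x + 3x^2

f + g = 1 + 3x + 3x^2


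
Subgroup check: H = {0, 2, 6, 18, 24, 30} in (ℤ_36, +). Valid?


Subgroup test for H = {0, 2, 6, 18, 24, 30} in (ℤ_36, +):
(1) 0 ∈ H? Yes
(2) Closure: for all a,b ∈ H, (a+b) mod 36 ∈ H? No  [counterexample: 2 + 2 = 4 ∉ H]
(3) Inverses: for all a ∈ H, -a mod 36 ∈ H? No

No, H is not a subgroup of ℤ_36


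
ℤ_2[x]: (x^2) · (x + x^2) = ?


Expand and collect like terms; reduce coefficients mod 2:
x^0: 0·0 = 0 ≡ 0 (mod 2)
x^1: 0·1 + 0·0 = 0 ≡ 0 (mod 2)
x^2: 0·1 + 0·1 + 1·0 = 0 ≡ 0 (mod 2)
x^3: 0·1 + 1·1 = 1 ≡ 1 (mod 2)
x^4: 1·1 = 1 ≡ 1 (mod 2)
Result: x^3 + x^4

f · g = x^3 + x^4


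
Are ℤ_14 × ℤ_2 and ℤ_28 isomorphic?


Comparing ℤ_14 × ℤ_2 and ℤ_28:
gcd(14,2) = 2 ≠ 1. Max element order in ℤ_14×ℤ_2 is lcm(14,2) = 14 < 28, so it has no element of order 28

No, ℤ_14 × ℤ_2 ≇ ℤ_28


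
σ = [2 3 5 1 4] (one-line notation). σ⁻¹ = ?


To find σ⁻¹, swap domain and range:
σ(1) = 2 → σ⁻¹(2) = 1
σ(2) = 3 → σ⁻¹(3) = 2
σ(3) = 5 → σ⁻¹(5) = 3
σ(4) = 1 → σ⁻¹(1) = 4
σ(5) = 4 → σ⁻¹(4) = 5

σ⁻¹ = [4 1 2 5 3]


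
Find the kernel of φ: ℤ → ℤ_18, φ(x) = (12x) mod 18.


Kernel = preimage of identity
ker(φ) = {x ∈ ℤ : 12x ≡ 0 (mod 18)}. gcd(12,18) = 6, so 12x ≡ 0 (mod 18) ⟺ x ≡ 0 (mod 18/6 = 3). Hence ker(φ) = 3ℤ

ker(φ) = 3ℤ


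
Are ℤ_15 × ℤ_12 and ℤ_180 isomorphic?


Comparing ℤ_15 × ℤ_12 and ℤ_180:
gcd(15,12) = 3 ≠ 1. Max element order in ℤ_15×ℤ_12 is lcm(15,12) = 60 < 180, so it has no element of order 180

No, ℤ_15 × ℤ_12 ≇ ℤ_180


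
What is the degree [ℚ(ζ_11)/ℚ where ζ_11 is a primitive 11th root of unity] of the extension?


[ℚ(ζ_n):ℚ] = deg Φ_n(x) = φ(n). Here φ(11) = 10

[ℚ(ζ_11)/ℚ where ζ_11 is a primitive 11th root of unity] = 10


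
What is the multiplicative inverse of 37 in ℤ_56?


Use the extended Euclidean algorithm to write 1 = 37·s + 56·t; then s mod 56 is the inverse.
Euclidean algorithm:
  37 = 0·56 + 37
  56 = 1·37 + 19
  37 = 1·19 + 18
  19 = 1·18 + 1
  18 = 18·1 + 0
gcd(37,56) = 1
Back-substitution gives: 37·(-3) + 56·(2) = 1
So 37⁻¹ ≡ -3 ≡ 53 (mod 56)
Check: 37 × 53 = 1961 ≡ 1 (mod 56) ✓

37⁻¹ ≡ 53 (mod 56)


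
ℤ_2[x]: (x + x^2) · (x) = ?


Expand and collect like terms; reduce coefficients mod 2:
x^0: 0·0 = 0 ≡ 0 (mod 2)
x^1: 0·1 + 1·0 = 0 ≡ 0 (mod 2)
x^2: 1·1 + 1·0 = 1 ≡ 1 (mod 2)
x^3: 1·1 = 1 ≡ 1 (mod 2)
Result: x^2 + x^3

f · g = x^2 + x^3


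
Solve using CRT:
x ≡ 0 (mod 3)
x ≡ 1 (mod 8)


m₁ = 3, m₂ = 8, gcd = 1, so CRT applies. M = m₁·m₂ = 24
Let M₁ = M/m₁ = 8, M₂ = M/m₂ = 3
Find y₁ ≡ M₁⁻¹ (mod m₁): 8⁻¹ ≡ 2 (mod 3)
Find y₂ ≡ M₂⁻¹ (mod m₂): 3⁻¹ ≡ 3 (mod 8)
x = a₁·M₁·y₁ + a₂·M₂·y₂ = 0·8·2 + 1·3·3 = 9
Reduce mod 24: x ≡ 9
Check: 9 mod 3 = 0 ✓, 9 mod 8 = 1 ✓

x ≡ 9 (mod 24)


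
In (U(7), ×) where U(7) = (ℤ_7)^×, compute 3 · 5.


Operation: multiplication mod 7
3 · 5 = (a × b) mod 7 with a = 3, b = 5

3 · 5 = 1


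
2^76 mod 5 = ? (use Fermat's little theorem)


Fermat's little theorem: if p is prime and gcd(a,p)=1, then a^(p-1) ≡ 1 (mod p)
p = 5 is prime, gcd(2,5) = 1
Reduce exponent: 76 mod 4 = 0
So 2^76 ≡ 2^0 (mod 5)
2^0 = 1

2^76 ≡ 1 (mod 5)


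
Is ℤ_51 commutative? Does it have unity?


ℤ_51 is a commutative ring with unity 1; 51 = 3×17 is composite, so 3·17 ≡ 0 gives zero divisors (not an integral domain)
Commutative: Yes
Integral domain: No
Has unity: Yes

ℤ_51: Commutative=Yes, Unity=Yes
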